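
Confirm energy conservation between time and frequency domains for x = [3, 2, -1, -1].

Time domain:
Σ|x[n]|² = |3|² + |2|² + |-1|² + |-1|² = 15.0000

Frequency domain:
(1/4)Σ|X[k]|² = (1/4)(|3|² + |4-3i|² + |1|² + |4+3i|²) = (1/4)·60.0000 = 15.0000

Both sides agree, confirming Parseval's theorem.

Σ|x[n]|² = (1/N)Σ|X[k]|² = 15.0000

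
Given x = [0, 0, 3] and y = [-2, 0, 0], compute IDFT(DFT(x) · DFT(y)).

(x ⊛ y)[n] = Σ(m=0 to 2) x[m] · y[(n-m) mod 3]

Computing each output sample:
(x ⊛ y)[0] = 0
(x ⊛ y)[1] = 0
(x ⊛ y)[2] = -6

x ⊛ y = [0, 0, -6]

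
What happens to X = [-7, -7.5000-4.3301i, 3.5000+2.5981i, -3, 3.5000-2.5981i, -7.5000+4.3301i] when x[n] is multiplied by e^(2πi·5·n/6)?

Modulation property: DFT(ω_6^(-5n)·x[n]) = X[(k-5) mod 6], so circularly shift X by 5 positions.

X[k-5] = [-7.5000-4.3301i, 3.5000+2.5981i, -3, 3.5000-2.5981i, -7.5000+4.3301i, -7]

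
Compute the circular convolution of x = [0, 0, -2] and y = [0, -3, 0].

(x ⊛ y)[n] = Σ(m=0 to 2) x[m] · y[(n-m) mod 3]

Computing each output sample:
(x ⊛ y)[0] = 6
(x ⊛ y)[1] = 0
(x ⊛ y)[2] = 0

x ⊛ y = [6, 0, 0]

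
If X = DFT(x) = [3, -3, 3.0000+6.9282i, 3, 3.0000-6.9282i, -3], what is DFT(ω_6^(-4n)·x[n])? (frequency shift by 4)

Modulation property: DFT(ω_6^(-4n)·x[n]) = X[(k-4) mod 6], so circularly shift X by 4 positions.

X[k-4] = [3.0000+6.9282i, 3, 3.0000-6.9282i, -3, 3, -3]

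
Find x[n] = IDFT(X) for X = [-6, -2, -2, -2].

x[n] = (1/4) Σ(k=0 to 3) X[k] · e^(2πikn/4)

Computing each x[n]:
x[0] = -3
x[1] = -1
x[2] = -1
x[3] = -1

x = [-3, -1, -1, -1]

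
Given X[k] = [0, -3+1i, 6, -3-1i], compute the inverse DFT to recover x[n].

x[n] = (1/4) Σ(k=0 to 3) X[k] · e^(2πikn/4)

Computing each x[n]:
x[0] = 0
x[1] = -2
x[2] = 3
x[3] = -1

x = [0, -2, 3, -1]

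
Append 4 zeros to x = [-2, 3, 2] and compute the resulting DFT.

Original 3-point DFT: [3, -4.5000-0.8660i, -4.5000+0.8660i]
Zero-padded 7-point DFT provides frequency interpolation.

DFT_7([x, 0, ...]) = [3, -0.5746-4.2954i, -4.4695-2.0570i, -3.4559+0.2620i, -3.4559-0.2620i, -4.4695+2.0570i, -0.5746+4.2954i]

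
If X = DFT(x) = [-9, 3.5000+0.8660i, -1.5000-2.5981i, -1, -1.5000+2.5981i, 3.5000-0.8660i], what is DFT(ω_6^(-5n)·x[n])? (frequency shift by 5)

Modulation property: DFT(ω_6^(-5n)·x[n]) = X[(k-5) mod 6], so circularly shift X by 5 positions.

X[k-5] = [3.5000+0.8660i, -1.5000-2.5981i, -1, -1.5000+2.5981i, 3.5000-0.8660i, -9]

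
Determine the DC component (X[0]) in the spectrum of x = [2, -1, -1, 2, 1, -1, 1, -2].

X[0] = Σ(n=0 to 7) x[n] · ω_8^0 = Σ x[n]
= (2) + (-1) + (-1) + (2) + (1) + (-1) + (1) + (-2)

X[0] = 1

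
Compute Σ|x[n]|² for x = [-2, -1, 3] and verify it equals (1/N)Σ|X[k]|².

Time domain:
Σ|x[n]|² = |-2|² + |-1|² + |3|² = 14.0000

Frequency domain:
(1/3)Σ|X[k]|² = (1/3)(|0|² + |-3.0000+3.4641i|² + |-3.0000-3.4641i|²) = (1/3)·42.0000 = 14.0000

Both sides agree, confirming Parseval's theorem.

Σ|x[n]|² = (1/N)Σ|X[k]|² = 14.0000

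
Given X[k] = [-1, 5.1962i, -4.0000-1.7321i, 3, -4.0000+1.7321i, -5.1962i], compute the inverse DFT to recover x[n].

x[n] = (1/6) Σ(k=0 to 5) X[k] · e^(2πikn/6)

Computing each x[n]:
x[0] = -1
x[1] = -1
x[2] = -1
x[3] = -2
x[4] = 3
x[5] = 1

x = [-1, -1, -1, -2, 3, 1]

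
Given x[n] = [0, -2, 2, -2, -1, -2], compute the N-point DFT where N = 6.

X[k] = Σ(n=0 to 5) x[n] · ω_6^(nk)
where ω_6 = e^(-2πi/6)

Computing each X[k]:
X[0] = -5
X[1] = -0.5000-2.5981i
X[2] = -0.5000+2.5981i
X[3] = 7
X[4] = -0.5000-2.5981i
X[5] = -0.5000+2.5981i

X = [-5, -0.5000-2.5981i, -0.5000+2.5981i, 7, -0.5000-2.5981i, -0.5000+2.5981i]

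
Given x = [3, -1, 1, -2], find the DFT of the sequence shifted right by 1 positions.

Time shift by 1: X_shifted[k] = ω_4^(1k) · X[k]
Shifted x = [-2, 3, -1, 1]

DFT(x[n-1]) = [1, -1-2i, -7, -1+2i]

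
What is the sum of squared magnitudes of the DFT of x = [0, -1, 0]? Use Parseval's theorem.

Parseval: Σ|x[n]|² = (1/N)Σ|X[k]|², so Σ|X[k]|² = N·Σ|x[n]|² = 3·1.0000

Σ|X[k]|² = N·Σ|x[n]|² = 3·1.0000 = 3.0000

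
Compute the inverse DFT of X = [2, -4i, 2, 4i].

x[n] = (1/4) Σ(k=0 to 3) X[k] · e^(2πikn/4)

Computing each x[n]:
x[0] = 1
x[1] = 2
x[2] = 1
x[3] = -2

x = [1, 2, 1, -2]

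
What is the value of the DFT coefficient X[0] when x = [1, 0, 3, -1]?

X[0] = Σ(n=0 to 3) x[n] · ω_4^0 = Σ x[n]
= (1) + (0) + (3) + (-1)

X[0] = 3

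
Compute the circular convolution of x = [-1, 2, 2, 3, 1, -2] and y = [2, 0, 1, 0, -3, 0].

(x ⊛ y)[n] = Σ(m=0 to 5) x[m] · y[(n-m) mod 6]

Computing each output sample:
(x ⊛ y)[0] = -7
(x ⊛ y)[1] = -7
(x ⊛ y)[2] = 0
(x ⊛ y)[3] = 14
(x ⊛ y)[4] = 7
(x ⊛ y)[5] = -7

x ⊛ y = [-7, -7, 0, 14, 7, -7]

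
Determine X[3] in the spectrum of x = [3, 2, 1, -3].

X[3] = Σ(n=0 to 3) x[n] · ω_4^(3n) where ω_4 = e^(-2πi/4)
= (3)·ω_4^0 + (2)·ω_4^3 + (1)·ω_4^6 + (-3)·ω_4^9

X[3] = 2+5i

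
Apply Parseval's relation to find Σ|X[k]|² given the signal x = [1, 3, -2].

Parseval: Σ|x[n]|² = (1/N)Σ|X[k]|², so Σ|X[k]|² = N·Σ|x[n]|² = 3·14.0000

Σ|X[k]|² = N·Σ|x[n]|² = 3·14.0000 = 42.0000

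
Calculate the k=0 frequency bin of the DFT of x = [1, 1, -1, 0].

X[0] = Σ(n=0 to 3) x[n] · ω_4^0 = Σ x[n]
= (1) + (1) + (-1) + (0)

X[0] = 1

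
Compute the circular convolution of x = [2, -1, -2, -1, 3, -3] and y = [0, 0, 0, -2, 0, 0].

(x ⊛ y)[n] = Σ(m=0 to 5) x[m] · y[(n-m) mod 6]

Computing each output sample:
(x ⊛ y)[0] = 2
(x ⊛ y)[1] = -6
(x ⊛ y)[2] = 6
(x ⊛ y)[3] = -4
(x ⊛ y)[4] = 2
(x ⊛ y)[5] = 4

x ⊛ y = [2, -6, 6, -4, 2, 4]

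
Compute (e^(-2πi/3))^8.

Since ω_3^3 = 1, powers reduce modulo 3.
8 mod 3 = 2
So ω_3^8 = ω_3^2 = e^(-2πi·2/3)

ω_3^8 = ω_3^2 = -0.5000+0.8660i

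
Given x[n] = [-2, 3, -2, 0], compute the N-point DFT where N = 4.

X[k] = Σ(n=0 to 3) x[n] · ω_4^(nk)
where ω_4 = e^(-2πi/4)

Computing each X[k]:
X[0] = -1
X[1] = -3i
X[2] = -7
X[3] = 3i

X = [-1, -3i, -7, 3i]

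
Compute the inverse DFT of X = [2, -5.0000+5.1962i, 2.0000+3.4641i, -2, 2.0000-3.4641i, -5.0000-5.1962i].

x[n] = (1/6) Σ(k=0 to 5) X[k] · e^(2πikn/6)

Computing each x[n]:
x[0] = -1
x[1] = -3
x[2] = 0
x[3] = 3
x[4] = 1
x[5] = 2

x = [-1, -3, 0, 3, 1, 2]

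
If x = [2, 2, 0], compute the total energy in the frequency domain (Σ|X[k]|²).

Parseval: Σ|x[n]|² = (1/N)Σ|X[k]|², so Σ|X[k]|² = N·Σ|x[n]|² = 3·8.0000

Σ|X[k]|² = N·Σ|x[n]|² = 3·8.0000 = 24.0000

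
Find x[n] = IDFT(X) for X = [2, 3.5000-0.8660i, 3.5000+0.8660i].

x[n] = (1/3) Σ(k=0 to 2) X[k] · e^(2πikn/3)

Computing each x[n]:
x[0] = 3
x[1] = 0
x[2] = -1

x = [3, 0, -1]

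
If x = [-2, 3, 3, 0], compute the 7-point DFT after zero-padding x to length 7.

Original 4-point DFT: [4, -5-3i, -2, -5+3i]
Zero-padded 7-point DFT provides frequency interpolation.

DFT_7([x, 0, ...]) = [4, -0.7971-5.2703i, -5.3705-1.6231i, -2.8324+1.0438i, -2.8324-1.0438i, -5.3705+1.6231i, -0.7971+5.2703i]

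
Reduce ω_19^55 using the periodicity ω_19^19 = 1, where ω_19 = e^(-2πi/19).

Since ω_19^19 = 1, powers reduce modulo 19.
55 mod 19 = 17
So ω_19^55 = ω_19^17 = e^(-2πi·17/19)

ω_19^55 = ω_19^17 = 0.7891+0.6142i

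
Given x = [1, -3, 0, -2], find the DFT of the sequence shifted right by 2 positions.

Time shift by 2: X_shifted[k] = ω_4^(2k) · X[k]
Shifted x = [0, -2, 1, -3]

DFT(x[n-2]) = [-4, -1-1i, 6, -1+1i]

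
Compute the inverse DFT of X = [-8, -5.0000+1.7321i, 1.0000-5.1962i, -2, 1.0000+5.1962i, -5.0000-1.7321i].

x[n] = (1/6) Σ(k=0 to 5) X[k] · e^(2πikn/6)

Computing each x[n]:
x[0] = -3
x[1] = -1
x[2] = -3
x[3] = 1
x[4] = 1
x[5] = -3

x = [-3, -1, -3, 1, 1, -3]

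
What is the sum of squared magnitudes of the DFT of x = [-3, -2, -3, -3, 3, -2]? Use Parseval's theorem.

Parseval: Σ|x[n]|² = (1/N)Σ|X[k]|², so Σ|X[k]|² = N·Σ|x[n]|² = 6·44.0000

Σ|X[k]|² = N·Σ|x[n]|² = 6·44.0000 = 264.0000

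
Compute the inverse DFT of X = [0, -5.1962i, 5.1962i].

x[n] = (1/3) Σ(k=0 to 2) X[k] · e^(2πikn/3)

Computing each x[n]:
x[0] = 0
x[1] = 3
x[2] = -3

x = [0, 3, -3]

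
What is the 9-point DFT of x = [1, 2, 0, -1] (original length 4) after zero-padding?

Original 4-point DFT: [2, 1-3i, 0, 1+3i]
Zero-padded 9-point DFT provides frequency interpolation.

DFT_9([x, 0, ...]) = [2, 3.0321-0.4195i, 1.8473-2.8356i, -1.0000-1.7321i, -0.3794+0.1820i, -0.3794-0.1820i, -1.0000+1.7321i, 1.8473+2.8356i, 3.0321+0.4195i]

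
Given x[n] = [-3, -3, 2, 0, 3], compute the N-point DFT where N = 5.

X[k] = Σ(n=0 to 4) x[n] · ω_5^(nk)
where ω_5 = e^(-2πi/5)

Computing each X[k]:
X[0] = -1
X[1] = -4.6180+4.5308i
X[2] = -2.3820+5.4288i
X[3] = -2.3820-5.4288i
X[4] = -4.6180-4.5308i

X = [-1, -4.6180+4.5308i, -2.3820+5.4288i, -2.3820-5.4288i, -4.6180-4.5308i]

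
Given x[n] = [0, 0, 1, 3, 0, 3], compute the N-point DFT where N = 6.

X[k] = Σ(n=0 to 5) x[n] · ω_6^(nk)
where ω_6 = e^(-2πi/6)

Computing each X[k]:
X[0] = 7
X[1] = -2.0000+1.7321i
X[2] = 1.0000+3.4641i
X[3] = -5
X[4] = 1.0000-3.4641i
X[5] = -2.0000-1.7321i

X = [7, -2.0000+1.7321i, 1.0000+3.4641i, -5, 1.0000-3.4641i, -2.0000-1.7321i]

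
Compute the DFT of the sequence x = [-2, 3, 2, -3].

X[k] = Σ(n=0 to 3) x[n] · ω_4^(nk)
where ω_4 = e^(-2πi/4)

Computing each X[k]:
X[0] = 0
X[1] = -4-6i
X[2] = 0
X[3] = -4+6i

X = [0, -4-6i, 0, -4+6i]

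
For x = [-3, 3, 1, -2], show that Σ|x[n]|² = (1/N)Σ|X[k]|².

Time domain:
Σ|x[n]|² = |-3|² + |3|² + |1|² + |-2|² = 23.0000

Frequency domain:
(1/4)Σ|X[k]|² = (1/4)(|-1|² + |-4-5i|² + |-3|² + |-4+5i|²) = (1/4)·92.0000 = 23.0000

Both sides agree, confirming Parseval's theorem.

Σ|x[n]|² = (1/N)Σ|X[k]|² = 23.0000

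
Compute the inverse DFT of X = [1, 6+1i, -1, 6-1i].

x[n] = (1/4) Σ(k=0 to 3) X[k] · e^(2πikn/4)

Computing each x[n]:
x[0] = 3
x[1] = 0
x[2] = -3
x[3] = 1

x = [3, 0, -3, 1]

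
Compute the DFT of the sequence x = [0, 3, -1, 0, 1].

X[k] = Σ(n=0 to 4) x[n] · ω_5^(nk)
where ω_5 = e^(-2πi/5)

Computing each X[k]:
X[0] = 3
X[1] = 2.0451-1.3143i
X[2] = -3.5451-2.1266i
X[3] = -3.5451+2.1266i
X[4] = 2.0451+1.3143i

X = [3, 2.0451-1.3143i, -3.5451-2.1266i, -3.5451+2.1266i, 2.0451+1.3143i]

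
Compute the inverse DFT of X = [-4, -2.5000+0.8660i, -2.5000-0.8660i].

x[n] = (1/3) Σ(k=0 to 2) X[k] · e^(2πikn/3)

Computing each x[n]:
x[0] = -3
x[1] = -1
x[2] = 0

x = [-3, -1, 0]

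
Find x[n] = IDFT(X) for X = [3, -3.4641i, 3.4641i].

x[n] = (1/3) Σ(k=0 to 2) X[k] · e^(2πikn/3)

Computing each x[n]:
x[0] = 1
x[1] = 3
x[2] = -1

x = [1, 3, -1]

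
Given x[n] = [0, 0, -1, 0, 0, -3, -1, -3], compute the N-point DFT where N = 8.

X[k] = Σ(n=0 to 7) x[n] · ω_8^(nk)
where ω_8 = e^(-2πi/8)

Computing each X[k]:
X[0] = -8
X[1] = -4.2426i
X[2] = 2
X[3] = -4.2426i
X[4] = 4
X[5] = 4.2426i
X[6] = 2
X[7] = 4.2426i

X = [-8, -4.2426i, 2, -4.2426i, 4, 4.2426i, 2, 4.2426i]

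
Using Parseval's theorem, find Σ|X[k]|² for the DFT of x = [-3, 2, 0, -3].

Parseval: Σ|x[n]|² = (1/N)Σ|X[k]|², so Σ|X[k]|² = N·Σ|x[n]|² = 4·22.0000

Σ|X[k]|² = N·Σ|x[n]|² = 4·22.0000 = 88.0000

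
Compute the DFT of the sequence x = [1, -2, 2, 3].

X[k] = Σ(n=0 to 3) x[n] · ω_4^(nk)
where ω_4 = e^(-2πi/4)

Computing each X[k]:
X[0] = 4
X[1] = -1+5i
X[2] = 2
X[3] = -1-5i

X = [4, -1+5i, 2, -1-5i]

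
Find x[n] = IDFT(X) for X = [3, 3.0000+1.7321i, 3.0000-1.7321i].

x[n] = (1/3) Σ(k=0 to 2) X[k] · e^(2πikn/3)

Computing each x[n]:
x[0] = 3
x[1] = -1
x[2] = 1

x = [3, -1, 1]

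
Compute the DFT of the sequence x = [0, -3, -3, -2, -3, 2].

X[k] = Σ(n=0 to 5) x[n] · ω_6^(nk)
where ω_6 = e^(-2πi/6)

Computing each X[k]:
X[0] = -9
X[1] = 4.5000+4.3301i
X[2] = 1.5000+4.3301i
X[3] = -3
X[4] = 1.5000-4.3301i
X[5] = 4.5000-4.3301i

X = [-9, 4.5000+4.3301i, 1.5000+4.3301i, -3, 1.5000-4.3301i, 4.5000-4.3301i]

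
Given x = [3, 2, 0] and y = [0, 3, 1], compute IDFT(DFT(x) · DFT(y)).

(x ⊛ y)[n] = Σ(m=0 to 2) x[m] · y[(n-m) mod 3]

Computing each output sample:
(x ⊛ y)[0] = 2
(x ⊛ y)[1] = 9
(x ⊛ y)[2] = 9

x ⊛ y = [2, 9, 9]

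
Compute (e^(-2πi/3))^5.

Since ω_3^3 = 1, powers reduce modulo 3.
5 mod 3 = 2
So ω_3^5 = ω_3^2 = e^(-2πi·2/3)

ω_3^5 = ω_3^2 = -0.5000+0.8660i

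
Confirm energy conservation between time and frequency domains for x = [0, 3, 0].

Time domain:
Σ|x[n]|² = |0|² + |3|² + |0|² = 9.0000

Frequency domain:
(1/3)Σ|X[k]|² = (1/3)(|3|² + |-1.5000-2.5981i|² + |-1.5000+2.5981i|²) = (1/3)·27.0000 = 9.0000

Both sides agree, confirming Parseval's theorem.

Σ|x[n]|² = (1/N)Σ|X[k]|² = 9.0000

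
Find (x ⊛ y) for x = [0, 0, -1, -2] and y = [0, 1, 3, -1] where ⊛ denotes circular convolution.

(x ⊛ y)[n] = Σ(m=0 to 3) x[m] · y[(n-m) mod 4]

Computing each output sample:
(x ⊛ y)[0] = -5
(x ⊛ y)[1] = -5
(x ⊛ y)[2] = 2
(x ⊛ y)[3] = -1

x ⊛ y = [-5, -5, 2, -1]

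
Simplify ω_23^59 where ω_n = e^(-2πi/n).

Since ω_23^23 = 1, powers reduce modulo 23.
59 mod 23 = 13
So ω_23^59 = ω_23^13 = e^(-2πi·13/23)

ω_23^59 = ω_23^13 = -0.9172+0.3984i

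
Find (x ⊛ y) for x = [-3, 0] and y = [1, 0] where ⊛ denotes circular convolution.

(x ⊛ y)[n] = Σ(m=0 to 1) x[m] · y[(n-m) mod 2]

Computing each output sample:
(x ⊛ y)[0] = -3
(x ⊛ y)[1] = 0

x ⊛ y = [-3, 0]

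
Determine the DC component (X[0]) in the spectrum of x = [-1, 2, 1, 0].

X[0] = Σ(n=0 to 3) x[n] · ω_4^0 = Σ x[n]
= (-1) + (2) + (1) + (0)

X[0] = 2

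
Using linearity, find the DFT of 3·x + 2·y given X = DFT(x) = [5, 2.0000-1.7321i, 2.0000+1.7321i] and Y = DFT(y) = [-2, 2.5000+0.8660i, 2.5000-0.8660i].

By linearity: DFT(3x + 2y) = 3·DFT(x) + 2·DFT(y)
= 3·[5, 2.0000-1.7321i, 2.0000+1.7321i] + 2·[-2, 2.5000+0.8660i, 2.5000-0.8660i]

Computing element-wise:
Z[0] = 3·(5) + 2·(-2) = 11
Z[1] = 3·(2.0000-1.7321i) + 2·(2.5000+0.8660i) = 11.0000-3.4643i
Z[2] = 3·(2.0000+1.7321i) + 2·(2.5000-0.8660i) = 11.0000+3.4643i

DFT(3x + 2y) = 3·X + 2·Y = [11, 11.0000-3.4643i, 11.0000+3.4643i]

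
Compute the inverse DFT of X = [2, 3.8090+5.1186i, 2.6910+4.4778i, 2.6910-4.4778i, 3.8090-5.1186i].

x[n] = (1/5) Σ(k=0 to 4) X[k] · e^(2πikn/5)

Computing each x[n]:
x[0] = 3
x[1] = -3
x[2] = 0
x[3] = -1
x[4] = 3

x = [3, -3, 0, -1, 3]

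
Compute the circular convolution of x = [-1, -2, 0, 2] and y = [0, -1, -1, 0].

(x ⊛ y)[n] = Σ(m=0 to 3) x[m] · y[(n-m) mod 4]

Computing each output sample:
(x ⊛ y)[0] = -2
(x ⊛ y)[1] = -1
(x ⊛ y)[2] = 3
(x ⊛ y)[3] = 2

x ⊛ y = [-2, -1, 3, 2]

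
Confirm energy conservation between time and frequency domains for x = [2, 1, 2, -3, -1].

Time domain:
Σ|x[n]|² = |2|² + |1|² + |2|² + |-3|² + |-1|² = 19.0000

Frequency domain:
(1/5)Σ|X[k]|² = (1/5)(|1|² + |2.8090-4.8410i|² + |1.6910+3.5797i|² + |1.6910-3.5797i|² + |2.8090+4.8410i|²) = (1/5)·95.0000 = 19.0000

Both sides agree, confirming Parseval's theorem.

Σ|x[n]|² = (1/N)Σ|X[k]|² = 19.0000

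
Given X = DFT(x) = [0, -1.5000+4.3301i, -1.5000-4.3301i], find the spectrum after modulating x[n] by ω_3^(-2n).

Modulation property: DFT(ω_3^(-2n)·x[n]) = X[(k-2) mod 3], so circularly shift X by 2 positions.

X[k-2] = [-1.5000+4.3301i, -1.5000-4.3301i, 0]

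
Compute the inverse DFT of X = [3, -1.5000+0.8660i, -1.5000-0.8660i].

x[n] = (1/3) Σ(k=0 to 2) X[k] · e^(2πikn/3)

Computing each x[n]:
x[0] = 0
x[1] = 1
x[2] = 2

x = [0, 1, 2]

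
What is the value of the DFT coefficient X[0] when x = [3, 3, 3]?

X[0] = Σ(n=0 to 2) x[n] · ω_3^0 = Σ x[n]
= (3) + (3) + (3)

X[0] = 9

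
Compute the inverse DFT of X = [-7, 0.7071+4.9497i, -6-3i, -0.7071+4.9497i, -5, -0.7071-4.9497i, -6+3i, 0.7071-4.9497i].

x[n] = (1/8) Σ(k=0 to 7) X[k] · e^(2πikn/8)

Computing each x[n]:
x[0] = -3
x[1] = -1
x[2] = 0
x[3] = -3
x[4] = -3
x[5] = 2
x[6] = 0
x[7] = 1

x = [-3, -1, 0, -3, -3, 2, 0, 1]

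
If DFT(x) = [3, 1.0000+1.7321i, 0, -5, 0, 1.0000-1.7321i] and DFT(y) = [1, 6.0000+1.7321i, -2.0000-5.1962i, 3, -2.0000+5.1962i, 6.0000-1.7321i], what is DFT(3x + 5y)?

By linearity: DFT(3x + 5y) = 3·DFT(x) + 5·DFT(y)
= 3·[3, 1.0000+1.7321i, 0, -5, 0, 1.0000-1.7321i] + 5·[1, 6.0000+1.7321i, -2.0000-5.1962i, 3, -2.0000+5.1962i, 6.0000-1.7321i]

Computing element-wise:
Z[0] = 3·(3) + 5·(1) = 14
Z[1] = 3·(1.0000+1.7321i) + 5·(6.0000+1.7321i) = 33.0000+13.8568i
Z[2] = 3·(0) + 5·(-2.0000-5.1962i) = -10.0000-25.9810i
Z[3] = 3·(-5) + 5·(3) = 0
Z[4] = 3·(0) + 5·(-2.0000+5.1962i) = -10.0000+25.9810i
Z[5] = 3·(1.0000-1.7321i) + 5·(6.0000-1.7321i) = 33.0000-13.8568i

DFT(3x + 5y) = 3·X + 5·Y = [14, 33.0000+13.8568i, -10.0000-25.9810i, 0, -10.0000+25.9810i, 33.0000-13.8568i]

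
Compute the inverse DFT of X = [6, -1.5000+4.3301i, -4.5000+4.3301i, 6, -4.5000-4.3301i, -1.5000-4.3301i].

x[n] = (1/6) Σ(k=0 to 5) X[k] · e^(2πikn/6)

Computing each x[n]:
x[0] = 0
x[1] = -2
x[2] = 3
x[3] = -1
x[4] = 3
x[5] = 3

x = [0, -2, 3, -1, 3, 3]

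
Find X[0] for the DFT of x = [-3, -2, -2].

X[0] = Σ(n=0 to 2) x[n] · ω_3^0 = Σ x[n]
= (-3) + (-2) + (-2)

X[0] = -7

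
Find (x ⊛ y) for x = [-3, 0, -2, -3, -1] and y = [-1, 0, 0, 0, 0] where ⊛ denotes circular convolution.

(x ⊛ y)[n] = Σ(m=0 to 4) x[m] · y[(n-m) mod 5]

Computing each output sample:
(x ⊛ y)[0] = 3
(x ⊛ y)[1] = 0
(x ⊛ y)[2] = 2
(x ⊛ y)[3] = 3
(x ⊛ y)[4] = 1

x ⊛ y = [3, 0, 2, 3, 1]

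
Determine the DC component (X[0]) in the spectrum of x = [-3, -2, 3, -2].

X[0] = Σ(n=0 to 3) x[n] · ω_4^0 = Σ x[n]
= (-3) + (-2) + (3) + (-2)

X[0] = -4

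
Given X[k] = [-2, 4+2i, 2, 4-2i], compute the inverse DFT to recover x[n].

x[n] = (1/4) Σ(k=0 to 3) X[k] · e^(2πikn/4)

Computing each x[n]:
x[0] = 2
x[1] = -2
x[2] = -2
x[3] = 0

x = [2, -2, -2, 0]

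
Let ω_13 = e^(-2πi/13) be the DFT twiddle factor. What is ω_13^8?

ω_13^8 = e^(-2πi·8/13)
= cos(-2π·8/13) + i·sin(-2π·8/13)
= cos(-16π/13) + i·sin(-16π/13)

ω_13^8 = cos(-16π/13) + i·sin(-16π/13) = -0.7485+0.6631i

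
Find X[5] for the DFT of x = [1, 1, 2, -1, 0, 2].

X[5] = Σ(n=0 to 5) x[n] · ω_6^(5n) where ω_6 = e^(-2πi/6)
= (1)·ω_6^0 + (1)·ω_6^5 + (2)·ω_6^10 + (-1)·ω_6^15 + (0)·ω_6^20 + (2)·ω_6^25

X[5] = 2.5000+0.8660i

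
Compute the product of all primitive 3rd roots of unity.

The primitive 3rd roots of unity are ω_3^k for k coprime to 3: k ∈ {1, 2}
Their product equals the constant term of the cyclotomic polynomial Φ_3(x) up to sign.
For n ≥ 3, the product of all primitive nth roots of unity is 1. (For n=1 it is 1; for n=2 it is -1.)

1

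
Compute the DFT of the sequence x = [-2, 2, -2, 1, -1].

X[k] = Σ(n=0 to 4) x[n] · ω_5^(nk)
where ω_5 = e^(-2πi/5)

Computing each X[k]:
X[0] = -2
X[1] = -0.8820-1.0898i
X[2] = -3.1180-4.6165i
X[3] = -3.1180+4.6165i
X[4] = -0.8820+1.0898i

X = [-2, -0.8820-1.0898i, -3.1180-4.6165i, -3.1180+4.6165i, -0.8820+1.0898i]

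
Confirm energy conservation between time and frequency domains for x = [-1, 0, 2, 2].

Time domain:
Σ|x[n]|² = |-1|² + |0|² + |2|² + |2|² = 9.0000

Frequency domain:
(1/4)Σ|X[k]|² = (1/4)(|3|² + |-3+2i|² + |-1|² + |-3-2i|²) = (1/4)·36.0000 = 9.0000

Both sides agree, confirming Parseval's theorem.

Σ|x[n]|² = (1/N)Σ|X[k]|² = 9.0000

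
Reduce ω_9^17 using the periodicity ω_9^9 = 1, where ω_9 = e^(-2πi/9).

Since ω_9^9 = 1, powers reduce modulo 9.
17 mod 9 = 8
So ω_9^17 = ω_9^8 = e^(-2πi·8/9)

ω_9^17 = ω_9^8 = 0.7660+0.6428i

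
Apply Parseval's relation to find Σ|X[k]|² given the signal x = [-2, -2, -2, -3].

Parseval: Σ|x[n]|² = (1/N)Σ|X[k]|², so Σ|X[k]|² = N·Σ|x[n]|² = 4·21.0000

Σ|X[k]|² = N·Σ|x[n]|² = 4·21.0000 = 84.0000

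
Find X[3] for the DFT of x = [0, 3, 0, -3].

X[3] = Σ(n=0 to 3) x[n] · ω_4^(3n) where ω_4 = e^(-2πi/4)
= (0)·ω_4^0 + (3)·ω_4^3 + (0)·ω_4^6 + (-3)·ω_4^9

X[3] = 6i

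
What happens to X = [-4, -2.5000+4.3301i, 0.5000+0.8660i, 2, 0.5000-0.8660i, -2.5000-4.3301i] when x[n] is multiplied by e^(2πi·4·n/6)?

Modulation property: DFT(ω_6^(-4n)·x[n]) = X[(k-4) mod 6], so circularly shift X by 4 positions.

X[k-4] = [0.5000+0.8660i, 2, 0.5000-0.8660i, -2.5000-4.3301i, -4, -2.5000+4.3301i]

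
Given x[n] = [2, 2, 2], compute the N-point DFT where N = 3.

X[k] = Σ(n=0 to 2) x[n] · ω_3^(nk)
where ω_3 = e^(-2πi/3)

Computing each X[k]:
X[0] = 6
X[1] = 0
X[2] = 0

X = [6, 0, 0]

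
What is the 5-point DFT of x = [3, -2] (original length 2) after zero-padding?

Original 2-point DFT: [1, 5]
Zero-padded 5-point DFT provides frequency interpolation.

DFT_5([x, 0, ...]) = [1, 2.3820+1.9021i, 4.6180+1.1756i, 4.6180-1.1756i, 2.3820-1.9021i]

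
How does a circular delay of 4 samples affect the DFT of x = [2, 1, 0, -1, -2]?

Time shift by 4: X_shifted[k] = ω_5^(4k) · X[k]
Shifted x = [1, 0, -1, -2, 2]

DFT(x[n-4]) = [0, 4.0451+1.3143i, -1.5451+2.1266i, -1.5451-2.1266i, 4.0451-1.3143i]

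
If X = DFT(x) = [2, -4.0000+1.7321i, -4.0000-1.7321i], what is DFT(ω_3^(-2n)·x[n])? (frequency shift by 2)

Modulation property: DFT(ω_3^(-2n)·x[n]) = X[(k-2) mod 3], so circularly shift X by 2 positions.

X[k-2] = [-4.0000+1.7321i, -4.0000-1.7321i, 2]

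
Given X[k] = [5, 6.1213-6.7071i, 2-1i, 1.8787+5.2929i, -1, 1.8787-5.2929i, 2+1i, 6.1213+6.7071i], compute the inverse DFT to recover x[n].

x[n] = (1/8) Σ(k=0 to 7) X[k] · e^(2πikn/8)

Computing each x[n]:
x[0] = 3
x[1] = 2
x[2] = 3
x[3] = 0
x[4] = -1
x[5] = 0
x[6] = -3
x[7] = 1

x = [3, 2, 3, 0, -1, 0, -3, 1]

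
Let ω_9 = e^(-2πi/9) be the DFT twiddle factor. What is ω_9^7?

ω_9^7 = e^(-2πi·7/9)
= cos(-2π·7/9) + i·sin(-2π·7/9)
= cos(-14π/9) + i·sin(-14π/9)

ω_9^7 = cos(-14π/9) + i·sin(-14π/9) = 0.1736+0.9848i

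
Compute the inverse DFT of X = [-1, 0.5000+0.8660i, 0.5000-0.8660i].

x[n] = (1/3) Σ(k=0 to 2) X[k] · e^(2πikn/3)

Computing each x[n]:
x[0] = 0
x[1] = -1
x[2] = 0

x = [0, -1, 0]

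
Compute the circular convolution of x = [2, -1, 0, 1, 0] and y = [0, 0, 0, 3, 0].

(x ⊛ y)[n] = Σ(m=0 to 4) x[m] · y[(n-m) mod 5]

Computing each output sample:
(x ⊛ y)[0] = 0
(x ⊛ y)[1] = 3
(x ⊛ y)[2] = 0
(x ⊛ y)[3] = 6
(x ⊛ y)[4] = -3

x ⊛ y = [0, 3, 0, 6, -3]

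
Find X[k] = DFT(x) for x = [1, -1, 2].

X[k] = Σ(n=0 to 2) x[n] · ω_3^(nk)
where ω_3 = e^(-2πi/3)

Computing each X[k]:
X[0] = 2
X[1] = 0.5000+2.5981i
X[2] = 0.5000-2.5981i

X = [2, 0.5000+2.5981i, 0.5000-2.5981i]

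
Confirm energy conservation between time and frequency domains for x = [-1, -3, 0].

Time domain:
Σ|x[n]|² = |-1|² + |-3|² + |0|² = 10.0000

Frequency domain:
(1/3)Σ|X[k]|² = (1/3)(|-4|² + |0.5000+2.5981i|² + |0.5000-2.5981i|²) = (1/3)·30.0000 = 10.0000

Both sides agree, confirming Parseval's theorem.

Σ|x[n]|² = (1/N)Σ|X[k]|² = 10.0000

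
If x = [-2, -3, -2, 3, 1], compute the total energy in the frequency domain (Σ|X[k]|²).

Parseval: Σ|x[n]|² = (1/N)Σ|X[k]|², so Σ|X[k]|² = N·Σ|x[n]|² = 5·27.0000

Σ|X[k]|² = N·Σ|x[n]|² = 5·27.0000 = 135.0000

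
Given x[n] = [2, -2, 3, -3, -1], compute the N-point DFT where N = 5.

X[k] = Σ(n=0 to 4) x[n] · ω_5^(nk)
where ω_5 = e^(-2πi/5)

Computing each X[k]:
X[0] = -1
X[1] = 1.0729-2.5757i
X[2] = 4.4271+6.2941i
X[3] = 4.4271-6.2941i
X[4] = 1.0729+2.5757i

X = [-1, 1.0729-2.5757i, 4.4271+6.2941i, 4.4271-6.2941i, 1.0729+2.5757i]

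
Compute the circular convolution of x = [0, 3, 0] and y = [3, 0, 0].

(x ⊛ y)[n] = Σ(m=0 to 2) x[m] · y[(n-m) mod 3]

Computing each output sample:
(x ⊛ y)[0] = 0
(x ⊛ y)[1] = 9
(x ⊛ y)[2] = 0

x ⊛ y = [0, 9, 0]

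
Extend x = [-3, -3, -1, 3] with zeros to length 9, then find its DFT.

Original 4-point DFT: [-4, -2+6i, -4, -2-6i]
Zero-padded 9-point DFT provides frequency interpolation.

DFT_9([x, 0, ...]) = [-4, -6.9718+0.3151i, -4.0813+5.8945i, 2.0000+1.7321i, -2.4470-2.2148i, -2.4470+2.2148i, 2.0000-1.7321i, -4.0813-5.8945i, -6.9718-0.3151i]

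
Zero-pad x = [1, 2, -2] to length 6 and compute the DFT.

Original 3-point DFT: [1, 1.0000-3.4641i, 1.0000+3.4641i]
Zero-padded 6-point DFT provides frequency interpolation.

DFT_6([x, 0, ...]) = [1, 3, 1.0000-3.4641i, -3, 1.0000+3.4641i, 3]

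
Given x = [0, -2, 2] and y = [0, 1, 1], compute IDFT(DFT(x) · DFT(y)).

(x ⊛ y)[n] = Σ(m=0 to 2) x[m] · y[(n-m) mod 3]

Computing each output sample:
(x ⊛ y)[0] = 0
(x ⊛ y)[1] = 2
(x ⊛ y)[2] = -2

x ⊛ y = [0, 2, -2]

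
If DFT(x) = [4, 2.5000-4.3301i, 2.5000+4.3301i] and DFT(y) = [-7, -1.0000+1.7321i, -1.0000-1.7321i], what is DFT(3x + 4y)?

By linearity: DFT(3x + 4y) = 3·DFT(x) + 4·DFT(y)
= 3·[4, 2.5000-4.3301i, 2.5000+4.3301i] + 4·[-7, -1.0000+1.7321i, -1.0000-1.7321i]

Computing element-wise:
Z[0] = 3·(4) + 4·(-7) = -16
Z[1] = 3·(2.5000-4.3301i) + 4·(-1.0000+1.7321i) = 3.5000-6.0619i
Z[2] = 3·(2.5000+4.3301i) + 4·(-1.0000-1.7321i) = 3.5000+6.0619i

DFT(3x + 4y) = 3·X + 4·Y = [-16, 3.5000-6.0619i, 3.5000+6.0619i]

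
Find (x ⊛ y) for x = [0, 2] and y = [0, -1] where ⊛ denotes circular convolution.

(x ⊛ y)[n] = Σ(m=0 to 1) x[m] · y[(n-m) mod 2]

Computing each output sample:
(x ⊛ y)[0] = -2
(x ⊛ y)[1] = 0

x ⊛ y = [-2, 0]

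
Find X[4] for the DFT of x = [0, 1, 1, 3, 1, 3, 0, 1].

X[4] = Σ(n=0 to 7) x[n] · ω_8^(4n) where ω_8 = e^(-2πi/8)
= (0)·ω_8^0 + (1)·ω_8^4 + (1)·ω_8^8 + (3)·ω_8^12 + (1)·ω_8^16 + (3)·ω_8^20 + (0)·ω_8^24 + (1)·ω_8^28

X[4] = -6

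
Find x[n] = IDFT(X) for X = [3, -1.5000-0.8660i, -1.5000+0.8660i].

x[n] = (1/3) Σ(k=0 to 2) X[k] · e^(2πikn/3)

Computing each x[n]:
x[0] = 0
x[1] = 2
x[2] = 1

x = [0, 2, 1]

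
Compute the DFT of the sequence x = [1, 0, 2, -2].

X[k] = Σ(n=0 to 3) x[n] · ω_4^(nk)
where ω_4 = e^(-2πi/4)

Computing each X[k]:
X[0] = 1
X[1] = -1-2i
X[2] = 5
X[3] = -1+2i

X = [1, -1-2i, 5, -1+2i]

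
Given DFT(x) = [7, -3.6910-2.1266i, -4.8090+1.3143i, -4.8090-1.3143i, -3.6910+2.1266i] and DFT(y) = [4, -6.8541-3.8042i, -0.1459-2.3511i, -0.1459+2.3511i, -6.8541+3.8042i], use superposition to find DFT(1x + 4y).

By linearity: DFT(1x + 4y) = 1·DFT(x) + 4·DFT(y)
= 1·[7, -3.6910-2.1266i, -4.8090+1.3143i, -4.8090-1.3143i, -3.6910+2.1266i] + 4·[4, -6.8541-3.8042i, -0.1459-2.3511i, -0.1459+2.3511i, -6.8541+3.8042i]

Computing element-wise:
Z[0] = 1·(7) + 4·(4) = 23
Z[1] = 1·(-3.6910-2.1266i) + 4·(-6.8541-3.8042i) = -31.1074-17.3434i
Z[2] = 1·(-4.8090+1.3143i) + 4·(-0.1459-2.3511i) = -5.3926-8.0901i
Z[3] = 1·(-4.8090-1.3143i) + 4·(-0.1459+2.3511i) = -5.3926+8.0901i
Z[4] = 1·(-3.6910+2.1266i) + 4·(-6.8541+3.8042i) = -31.1074+17.3434i

DFT(1x + 4y) = 1·X + 4·Y = [23, -31.1074-17.3434i, -5.3926-8.0901i, -5.3926+8.0901i, -31.1074+17.3434i]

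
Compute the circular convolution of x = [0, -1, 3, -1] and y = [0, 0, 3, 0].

(x ⊛ y)[n] = Σ(m=0 to 3) x[m] · y[(n-m) mod 4]

Computing each output sample:
(x ⊛ y)[0] = 9
(x ⊛ y)[1] = -3
(x ⊛ y)[2] = 0
(x ⊛ y)[3] = -3

x ⊛ y = [9, -3, 0, -3]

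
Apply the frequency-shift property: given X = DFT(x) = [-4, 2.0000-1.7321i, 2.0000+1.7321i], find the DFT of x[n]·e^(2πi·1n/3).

Modulation property: DFT(ω_3^(-1n)·x[n]) = X[(k-1) mod 3], so circularly shift X by 1 positions.

X[k-1] = [2.0000+1.7321i, -4, 2.0000-1.7321i]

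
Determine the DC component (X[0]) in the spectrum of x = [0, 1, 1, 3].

X[0] = Σ(n=0 to 3) x[n] · ω_4^0 = Σ x[n]
= (0) + (1) + (1) + (3)

X[0] = 5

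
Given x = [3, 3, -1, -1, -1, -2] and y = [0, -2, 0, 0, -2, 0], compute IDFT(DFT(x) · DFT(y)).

(x ⊛ y)[n] = Σ(m=0 to 5) x[m] · y[(n-m) mod 6]

Computing each output sample:
(x ⊛ y)[0] = 6
(x ⊛ y)[1] = -4
(x ⊛ y)[2] = -4
(x ⊛ y)[3] = 6
(x ⊛ y)[4] = -4
(x ⊛ y)[5] = -4

x ⊛ y = [6, -4, -4, 6, -4, -4]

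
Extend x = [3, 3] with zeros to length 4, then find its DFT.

Original 2-point DFT: [6, 0]
Zero-padded 4-point DFT provides frequency interpolation.

DFT_4([x, 0, ...]) = [6, 3-3i, 0, 3+3i]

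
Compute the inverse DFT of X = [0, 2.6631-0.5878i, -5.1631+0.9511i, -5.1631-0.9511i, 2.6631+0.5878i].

x[n] = (1/5) Σ(k=0 to 4) X[k] · e^(2πikn/5)

Computing each x[n]:
x[0] = -1
x[1] = 2
x[2] = -1
x[3] = -2
x[4] = 2

x = [-1, 2, -1, -2, 2]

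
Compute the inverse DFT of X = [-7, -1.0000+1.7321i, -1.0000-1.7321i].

x[n] = (1/3) Σ(k=0 to 2) X[k] · e^(2πikn/3)

Computing each x[n]:
x[0] = -3
x[1] = -3
x[2] = -1

x = [-3, -3, -1]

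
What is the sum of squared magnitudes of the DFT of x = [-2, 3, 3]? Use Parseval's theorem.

Parseval: Σ|x[n]|² = (1/N)Σ|X[k]|², so Σ|X[k]|² = N·Σ|x[n]|² = 3·22.0000

Σ|X[k]|² = N·Σ|x[n]|² = 3·22.0000 = 66.0000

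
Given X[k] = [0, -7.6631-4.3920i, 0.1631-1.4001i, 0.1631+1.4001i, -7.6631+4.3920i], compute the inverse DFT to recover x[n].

x[n] = (1/5) Σ(k=0 to 4) X[k] · e^(2πikn/5)

Computing each x[n]:
x[0] = -3
x[1] = 1
x[2] = 3
x[3] = 2
x[4] = -3

x = [-3, 1, 3, 2, -3]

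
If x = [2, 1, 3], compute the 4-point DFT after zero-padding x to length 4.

Original 3-point DFT: [6, 1.7321i, -1.7321i]
Zero-padded 4-point DFT provides frequency interpolation.

DFT_4([x, 0, ...]) = [6, -1-1i, 4, -1+1i]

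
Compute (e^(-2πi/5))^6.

Since ω_5^5 = 1, powers reduce modulo 5.
6 mod 5 = 1
So ω_5^6 = ω_5^1 = e^(-2πi·1/5)

ω_5^6 = ω_5^1 = 0.3090-0.9511i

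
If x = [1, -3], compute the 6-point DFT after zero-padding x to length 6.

Original 2-point DFT: [-2, 4]
Zero-padded 6-point DFT provides frequency interpolation.

DFT_6([x, 0, ...]) = [-2, -0.5000+2.5981i, 2.5000+2.5981i, 4, 2.5000-2.5981i, -0.5000-2.5981i]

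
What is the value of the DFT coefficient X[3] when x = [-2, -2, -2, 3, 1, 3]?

X[3] = Σ(n=0 to 5) x[n] · ω_6^(3n) where ω_6 = e^(-2πi/6)
= (-2)·ω_6^0 + (-2)·ω_6^3 + (-2)·ω_6^6 + (3)·ω_6^9 + (1)·ω_6^12 + (3)·ω_6^15

X[3] = -7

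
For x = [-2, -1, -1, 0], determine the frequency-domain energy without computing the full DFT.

Parseval: Σ|x[n]|² = (1/N)Σ|X[k]|², so Σ|X[k]|² = N·Σ|x[n]|² = 4·6.0000

Σ|X[k]|² = N·Σ|x[n]|² = 4·6.0000 = 24.0000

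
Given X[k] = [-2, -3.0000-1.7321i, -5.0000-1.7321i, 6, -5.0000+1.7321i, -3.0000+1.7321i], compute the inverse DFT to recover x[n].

x[n] = (1/6) Σ(k=0 to 5) X[k] · e^(2πikn/6)

Computing each x[n]:
x[0] = -2
x[1] = 0
x[2] = 2
x[3] = -2
x[4] = 2
x[5] = -2

x = [-2, 0, 2, -2, 2, -2]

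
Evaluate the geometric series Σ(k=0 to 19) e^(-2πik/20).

Sum of all nth roots of unity equals 0 for n > 1 (geometric series with r ≠ 1).

0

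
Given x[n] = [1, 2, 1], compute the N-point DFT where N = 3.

X[k] = Σ(n=0 to 2) x[n] · ω_3^(nk)
where ω_3 = e^(-2πi/3)

Computing each X[k]:
X[0] = 4
X[1] = -0.5000-0.8660i
X[2] = -0.5000+0.8660i

X = [4, -0.5000-0.8660i, -0.5000+0.8660i]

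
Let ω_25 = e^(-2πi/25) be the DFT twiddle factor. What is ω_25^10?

ω_25^10 = e^(-2πi·10/25)
= cos(-2π·10/25) + i·sin(-2π·10/25)
= cos(-20π/25) + i·sin(-20π/25)

ω_25^10 = cos(-20π/25) + i·sin(-20π/25) = -0.8090-0.5878i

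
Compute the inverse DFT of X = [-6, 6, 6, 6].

x[n] = (1/4) Σ(k=0 to 3) X[k] · e^(2πikn/4)

Computing each x[n]:
x[0] = 3
x[1] = -3
x[2] = -3
x[3] = -3

x = [3, -3, -3, -3]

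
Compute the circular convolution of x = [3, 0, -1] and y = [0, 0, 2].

(x ⊛ y)[n] = Σ(m=0 to 2) x[m] · y[(n-m) mod 3]

Computing each output sample:
(x ⊛ y)[0] = 0
(x ⊛ y)[1] = -2
(x ⊛ y)[2] = 6

x ⊛ y = [0, -2, 6]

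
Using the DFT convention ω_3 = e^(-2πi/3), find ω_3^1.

ω_3^1 = e^(-2πi·1/3)
= cos(-2π·1/3) + i·sin(-2π·1/3)
= cos(-2π/3) + i·sin(-2π/3)

ω_3^1 = cos(-2π/3) + i·sin(-2π/3) = -0.5000-0.8660i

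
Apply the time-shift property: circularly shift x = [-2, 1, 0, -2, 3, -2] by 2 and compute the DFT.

Time shift by 2: X_shifted[k] = ω_6^(2k) · X[k]
Shifted x = [3, -2, -2, 1, 0, -2]

DFT(x[n-2]) = [-2, 1.0000+1.7321i, 7.0000-1.7321i, 4, 7.0000+1.7321i, 1.0000-1.7321i]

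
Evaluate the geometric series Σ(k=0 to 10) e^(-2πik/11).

Sum of all nth roots of unity equals 0 for n > 1 (geometric series with r ≠ 1).

0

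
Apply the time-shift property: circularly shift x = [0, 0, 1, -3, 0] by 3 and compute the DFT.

Time shift by 3: X_shifted[k] = ω_5^(3k) · X[k]
Shifted x = [1, -3, 0, 0, 0]

DFT(x[n-3]) = [-2, 0.0729+2.8532i, 3.4271+1.7634i, 3.4271-1.7634i, 0.0729-2.8532i]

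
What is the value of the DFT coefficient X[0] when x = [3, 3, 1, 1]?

X[0] = Σ(n=0 to 3) x[n] · ω_4^0 = Σ x[n]
= (3) + (3) + (1) + (1)

X[0] = 8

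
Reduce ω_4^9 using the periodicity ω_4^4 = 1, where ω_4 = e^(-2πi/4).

Since ω_4^4 = 1, powers reduce modulo 4.
9 mod 4 = 1
So ω_4^9 = ω_4^1 = e^(-2πi·1/4)

ω_4^9 = ω_4^1 = -1i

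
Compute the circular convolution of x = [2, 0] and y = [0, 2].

(x ⊛ y)[n] = Σ(m=0 to 1) x[m] · y[(n-m) mod 2]

Computing each output sample:
(x ⊛ y)[0] = 0
(x ⊛ y)[1] = 4

x ⊛ y = [0, 4]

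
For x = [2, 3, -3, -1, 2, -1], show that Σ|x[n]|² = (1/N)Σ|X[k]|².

Time domain:
Σ|x[n]|² = |2|² + |3|² + |-3|² + |-1|² + |2|² + |-1|² = 28.0000

Frequency domain:
(1/6)Σ|X[k]|² = (1/6)(|2|² + |4.5000+0.8660i|² + |0.5000-7.7942i|² + |0|² + |0.5000+7.7942i|² + |4.5000-0.8660i|²) = (1/6)·168.0000 = 28.0000

Both sides agree, confirming Parseval's theorem.

Σ|x[n]|² = (1/N)Σ|X[k]|² = 28.0000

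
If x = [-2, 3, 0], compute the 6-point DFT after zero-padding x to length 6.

Original 3-point DFT: [1, -3.5000-2.5981i, -3.5000+2.5981i]
Zero-padded 6-point DFT provides frequency interpolation.

DFT_6([x, 0, ...]) = [1, -0.5000-2.5981i, -3.5000-2.5981i, -5, -3.5000+2.5981i, -0.5000+2.5981i]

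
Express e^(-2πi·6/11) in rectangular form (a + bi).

ω_11^6 = e^(-2πi·6/11)
= cos(-2π·6/11) + i·sin(-2π·6/11)
= cos(-12π/11) + i·sin(-12π/11)

ω_11^6 = cos(-12π/11) + i·sin(-12π/11) = -0.9595+0.2817i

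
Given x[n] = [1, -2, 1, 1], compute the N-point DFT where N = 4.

X[k] = Σ(n=0 to 3) x[n] · ω_4^(nk)
where ω_4 = e^(-2πi/4)

Computing each X[k]:
X[0] = 1
X[1] = 3i
X[2] = 3
X[3] = -3i

X = [1, 3i, 3, -3i]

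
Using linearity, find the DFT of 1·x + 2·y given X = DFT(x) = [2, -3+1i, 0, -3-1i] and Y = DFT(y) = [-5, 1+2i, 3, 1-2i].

By linearity: DFT(1x + 2y) = 1·DFT(x) + 2·DFT(y)
= 1·[2, -3+1i, 0, -3-1i] + 2·[-5, 1+2i, 3, 1-2i]

Computing element-wise:
Z[0] = 1·(2) + 2·(-5) = -8
Z[1] = 1·(-3+1i) + 2·(1+2i) = -1+5i
Z[2] = 1·(0) + 2·(3) = 6
Z[3] = 1·(-3-1i) + 2·(1-2i) = -1-5i

DFT(1x + 2y) = 1·X + 2·Y = [-8, -1+5i, 6, -1-5i]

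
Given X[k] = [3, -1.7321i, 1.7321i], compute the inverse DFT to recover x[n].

x[n] = (1/3) Σ(k=0 to 2) X[k] · e^(2πikn/3)

Computing each x[n]:
x[0] = 1
x[1] = 2
x[2] = 0

x = [1, 2, 0]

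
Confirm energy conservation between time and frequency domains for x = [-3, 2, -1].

Time domain:
Σ|x[n]|² = |-3|² + |2|² + |-1|² = 14.0000

Frequency domain:
(1/3)Σ|X[k]|² = (1/3)(|-2|² + |-3.5000-2.5981i|² + |-3.5000+2.5981i|²) = (1/3)·42.0000 = 14.0000

Both sides agree, confirming Parseval's theorem.

Σ|x[n]|² = (1/N)Σ|X[k]|² = 14.0000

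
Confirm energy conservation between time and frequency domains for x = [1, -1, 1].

Time domain:
Σ|x[n]|² = |1|² + |-1|² + |1|² = 3.0000

Frequency domain:
(1/3)Σ|X[k]|² = (1/3)(|1|² + |1.0000+1.7321i|² + |1.0000-1.7321i|²) = (1/3)·9.0000 = 3.0000

Both sides agree, confirming Parseval's theorem.

Σ|x[n]|² = (1/N)Σ|X[k]|² = 3.0000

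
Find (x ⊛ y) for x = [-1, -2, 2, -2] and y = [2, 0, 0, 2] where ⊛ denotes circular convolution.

(x ⊛ y)[n] = Σ(m=0 to 3) x[m] · y[(n-m) mod 4]

Computing each output sample:
(x ⊛ y)[0] = -6
(x ⊛ y)[1] = 0
(x ⊛ y)[2] = 0
(x ⊛ y)[3] = -6

x ⊛ y = [-6, 0, 0, -6]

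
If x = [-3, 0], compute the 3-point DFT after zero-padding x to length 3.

Original 2-point DFT: [-3, -3]
Zero-padded 3-point DFT provides frequency interpolation.

DFT_3([x, 0, ...]) = [-3, -3, -3]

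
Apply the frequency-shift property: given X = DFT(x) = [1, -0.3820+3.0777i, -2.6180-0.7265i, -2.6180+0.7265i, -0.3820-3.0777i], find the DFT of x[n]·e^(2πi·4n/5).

Modulation property: DFT(ω_5^(-4n)·x[n]) = X[(k-4) mod 5], so circularly shift X by 4 positions.

X[k-4] = [-0.3820+3.0777i, -2.6180-0.7265i, -2.6180+0.7265i, -0.3820-3.0777i, 1]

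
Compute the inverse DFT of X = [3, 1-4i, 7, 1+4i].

x[n] = (1/4) Σ(k=0 to 3) X[k] · e^(2πikn/4)

Computing each x[n]:
x[0] = 3
x[1] = 1
x[2] = 2
x[3] = -3

x = [3, 1, 2, -3]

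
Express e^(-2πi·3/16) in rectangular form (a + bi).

ω_16^3 = e^(-2πi·3/16)
= cos(-2π·3/16) + i·sin(-2π·3/16)
= cos(-6π/16) + i·sin(-6π/16)

ω_16^3 = cos(-6π/16) + i·sin(-6π/16) = 0.3827-0.9239i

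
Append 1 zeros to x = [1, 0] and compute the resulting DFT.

Original 2-point DFT: [1, 1]
Zero-padded 3-point DFT provides frequency interpolation.

DFT_3([x, 0, ...]) = [1, 1, 1]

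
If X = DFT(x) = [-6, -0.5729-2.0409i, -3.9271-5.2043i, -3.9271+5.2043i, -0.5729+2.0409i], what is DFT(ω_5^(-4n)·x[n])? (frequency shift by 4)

Modulation property: DFT(ω_5^(-4n)·x[n]) = X[(k-4) mod 5], so circularly shift X by 4 positions.

X[k-4] = [-0.5729-2.0409i, -3.9271-5.2043i, -3.9271+5.2043i, -0.5729+2.0409i, -6]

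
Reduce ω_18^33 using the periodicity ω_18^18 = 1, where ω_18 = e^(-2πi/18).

Since ω_18^18 = 1, powers reduce modulo 18.
33 mod 18 = 15
So ω_18^33 = ω_18^15 = e^(-2πi·15/18)

ω_18^33 = ω_18^15 = 0.5000+0.8660i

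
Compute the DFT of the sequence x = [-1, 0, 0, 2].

X[k] = Σ(n=0 to 3) x[n] · ω_4^(nk)
where ω_4 = e^(-2πi/4)

Computing each X[k]:
X[0] = 1
X[1] = -1+2i
X[2] = -3
X[3] = -1-2i

X = [1, -1+2i, -3, -1-2i]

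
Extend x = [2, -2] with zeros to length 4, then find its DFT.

Original 2-point DFT: [0, 4]
Zero-padded 4-point DFT provides frequency interpolation.

DFT_4([x, 0, ...]) = [0, 2+2i, 4, 2-2i]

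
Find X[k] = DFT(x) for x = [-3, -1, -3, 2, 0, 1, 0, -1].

X[k] = Σ(n=0 to 7) x[n] · ω_8^(nk)
where ω_8 = e^(-2πi/8)

Computing each X[k]:
X[0] = -5
X[1] = -6.5355+2.2929i
X[2] = 1i
X[3] = 0.5355-3.7071i
X[4] = -7
X[5] = 0.5355+3.7071i
X[6] = -1i
X[7] = -6.5355-2.2929i

X = [-5, -6.5355+2.2929i, 1i, 0.5355-3.7071i, -7, 0.5355+3.7071i, -1i, -6.5355-2.2929i]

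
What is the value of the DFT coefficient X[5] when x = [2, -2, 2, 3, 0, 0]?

X[5] = Σ(n=0 to 5) x[n] · ω_6^(5n) where ω_6 = e^(-2πi/6)
= (2)·ω_6^0 + (-2)·ω_6^5 + (2)·ω_6^10 + (3)·ω_6^15 + (0)·ω_6^20 + (0)·ω_6^25

X[5] = -3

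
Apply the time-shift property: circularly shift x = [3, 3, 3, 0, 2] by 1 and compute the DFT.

Time shift by 1: X_shifted[k] = ω_5^(1k) · X[k]
Shifted x = [2, 3, 3, 3, 0]

DFT(x[n-1]) = [11, -1.9271-2.8532i, 1.4271-1.7634i, 1.4271+1.7634i, -1.9271+2.8532i]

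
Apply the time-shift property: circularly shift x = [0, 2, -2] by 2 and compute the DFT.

Time shift by 2: X_shifted[k] = ω_3^(2k) · X[k]
Shifted x = [2, -2, 0]

DFT(x[n-2]) = [0, 3.0000+1.7321i, 3.0000-1.7321i]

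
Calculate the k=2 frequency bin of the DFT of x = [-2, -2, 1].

X[2] = Σ(n=0 to 2) x[n] · ω_3^(2n) where ω_3 = e^(-2πi/3)
= (-2)·ω_3^0 + (-2)·ω_3^2 + (1)·ω_3^4

X[2] = -1.5000-2.5981i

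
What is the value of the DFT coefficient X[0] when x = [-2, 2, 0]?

X[0] = Σ(n=0 to 2) x[n] · ω_3^0 = Σ x[n]
= (-2) + (2) + (0)

X[0] = 0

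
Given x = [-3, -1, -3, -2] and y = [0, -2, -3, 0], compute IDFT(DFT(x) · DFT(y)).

(x ⊛ y)[n] = Σ(m=0 to 3) x[m] · y[(n-m) mod 4]

Computing each output sample:
(x ⊛ y)[0] = 13
(x ⊛ y)[1] = 12
(x ⊛ y)[2] = 11
(x ⊛ y)[3] = 9

x ⊛ y = [13, 12, 11, 9]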